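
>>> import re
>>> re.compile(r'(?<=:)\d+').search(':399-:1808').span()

Lookahead/lookbehind check context without consuming it, so the matched span excludes the asserted characters.
`re.search` scans for the first position where the pattern succeeds.
The match spans [1:4] → '399'.

(1, 4)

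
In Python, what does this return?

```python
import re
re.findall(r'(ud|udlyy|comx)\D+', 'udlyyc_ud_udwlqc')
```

Branches in `(...|...)` are attempted left-to-right; the first branch that allows the whole pattern to succeed is taken.
Matches: at [0:16] match 'udlyyc_ud_udwlqc', group 1 = 'ud'.
One capturing group, so `findall` returns just the captured substring from the one match — 1 in all.

['ud']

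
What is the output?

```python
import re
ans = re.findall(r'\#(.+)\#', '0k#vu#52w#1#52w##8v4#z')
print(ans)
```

Walking the string: at [2:21] match '#vu#52w#1#52w##8v4#', group 1 = 'vu#52w#1#52w##8v4'.
One capturing group, so `findall` returns just the captured substring from the one match — 1 in all.

['vu#52w#1#52w##8v4']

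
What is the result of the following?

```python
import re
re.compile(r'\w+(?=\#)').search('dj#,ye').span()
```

(0, 2)

The `(?=…)`/`(?<=…)` assertion just peeks at neighbouring text; it doesn't advance the match position.
The match spans [0:2] → 'dj'.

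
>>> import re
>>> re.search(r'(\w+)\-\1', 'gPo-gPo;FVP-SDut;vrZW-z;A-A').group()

`\1` has to match the exact text group 1 already captured.
The match spans [0:7] → 'gPo-gPo'.

'gPo-gPo'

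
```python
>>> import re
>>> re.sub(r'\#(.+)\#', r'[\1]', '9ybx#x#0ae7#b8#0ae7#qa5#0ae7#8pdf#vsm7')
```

Matches: at [4:34] → '#x#0ae7#b8#0ae7#qa5#0ae7#8pdf#'.
The replacement refers to a captured group, so each match is rewritten using its own captured text.

'9ybx[x#0ae7#b8#0ae7#qa5#0ae7#8pdf]vsm7'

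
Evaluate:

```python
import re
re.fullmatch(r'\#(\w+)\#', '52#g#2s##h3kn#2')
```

None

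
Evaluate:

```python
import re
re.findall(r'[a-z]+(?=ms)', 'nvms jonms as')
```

['nv', 'jon']

Because the assertion is zero-width, the text it checks is not consumed and won't appear in the result.
Walking the string: at [0:2] → 'nv'; at [5:8] → 'jon'.
No capturing groups, so `findall` returns the 2 full match strings.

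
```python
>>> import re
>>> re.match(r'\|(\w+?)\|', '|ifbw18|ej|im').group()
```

'|ifbw18|'

With `match`, the pattern is implicitly anchored at the beginning.
The match spans [0:8] → '|ifbw18|'.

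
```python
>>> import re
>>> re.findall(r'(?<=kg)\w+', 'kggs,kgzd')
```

['gs', 'zd']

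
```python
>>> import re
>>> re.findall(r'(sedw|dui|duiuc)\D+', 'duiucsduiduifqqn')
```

['dui']

`|` is ordered: at each position the engine commits to the first alternative that works.
Scanning left to right: at [0:16] match 'duiucsduiduifqqn', group 1 = 'dui'.
With a single group, `findall` returns only what that group captured — 1 item.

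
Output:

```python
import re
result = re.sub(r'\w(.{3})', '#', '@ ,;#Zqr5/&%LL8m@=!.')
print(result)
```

@ ,;##/&%#@=!.

This matches a word character; then exactly 3 of any character (captured).
Matches: at [5:9] → 'Zqr5'; at [12:16] → 'LL8m'.
Each match is replaced by '#'.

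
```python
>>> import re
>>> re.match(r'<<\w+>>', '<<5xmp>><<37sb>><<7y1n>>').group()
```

'<<5xmp>>'

`re.match` won't scan ahead — the pattern has to work from the very first character.
The match spans [0:8] → '<<5xmp>>'.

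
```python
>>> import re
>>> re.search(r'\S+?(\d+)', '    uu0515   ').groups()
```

('0515',)

The match spans [4:10] → 'uu0515'.
Captured: group 1 = '0515'.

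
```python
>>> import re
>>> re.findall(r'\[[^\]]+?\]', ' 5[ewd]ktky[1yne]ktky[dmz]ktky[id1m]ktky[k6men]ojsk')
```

['[ewd]', '[1yne]', '[dmz]', '[id1m]', '[k6men]']

Since nothing is captured, `findall` lists the 5 matched substrings directly.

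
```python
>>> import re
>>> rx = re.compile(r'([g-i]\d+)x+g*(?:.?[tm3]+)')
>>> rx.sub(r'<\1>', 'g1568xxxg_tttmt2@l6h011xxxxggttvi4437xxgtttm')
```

'<g1568>2@l6<h011>v<i4437>'

The pattern matches a character in [g-i], then one or more of a digit (captured); then one or more of the literal 'x', then zero or more of a literal 'g'; then optionally any character, then one or more of one of [tm3] (non-capturing group).
Matches: at [0:15] → 'g1568xxxg_tttmt'; at [19:31] → 'h011xxxxggtt'; at [32:44] → 'i4437xxgtttm'.
`\1` in the replacement pulls in group 1's text for each match.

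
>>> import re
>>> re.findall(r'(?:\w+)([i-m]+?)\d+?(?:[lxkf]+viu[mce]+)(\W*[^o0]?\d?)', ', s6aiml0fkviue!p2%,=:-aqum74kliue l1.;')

This matches one or more of a word character (non-capturing group); then one or more of a character in [i-m] (lazy) (captured); then one or more of a digit (lazy); then one or more of one of [lxkf], then the literal 'viu', then one or more of one of [mce] (non-capturing group); then zero or more of a non-word character, then optionally any character except [o0], then optionally a digit (captured).
Multiple groups make `findall` return tuples — one 2-tuple for the one match.

[('l', '!p2')]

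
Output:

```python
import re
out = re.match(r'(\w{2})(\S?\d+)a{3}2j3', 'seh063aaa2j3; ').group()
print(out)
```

With `match`, the pattern is implicitly anchored at the beginning.
The match spans [0:12] → 'seh063aaa2j3'.

seh063aaa2j3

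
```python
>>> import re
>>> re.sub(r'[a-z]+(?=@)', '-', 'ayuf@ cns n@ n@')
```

'-@ cns -@ -@'

The lookaround is zero-width — it requires the adjacent text to match without consuming it, so the asserted text isn't part of the match.
Matches: at [0:4] → 'ayuf'; at [10:11] → 'n'; at [13:14] → 'n'.
Each match is replaced by '-'.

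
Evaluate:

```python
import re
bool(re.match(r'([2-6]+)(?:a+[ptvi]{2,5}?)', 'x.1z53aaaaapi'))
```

`re.match` won't scan ahead — the pattern has to work from the very first character.
Here position 0 doesn't satisfy it, so the call returns None, and `bool(None)` is False.

False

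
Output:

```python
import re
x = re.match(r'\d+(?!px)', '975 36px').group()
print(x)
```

`match` is anchored at position 0; if the pattern doesn't fit there, it returns None.
The match spans [0:3] → '975'.

975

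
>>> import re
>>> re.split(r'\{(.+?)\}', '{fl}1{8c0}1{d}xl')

['', 'fl', '1', '8c0', '1', 'd', 'xl']

Because the quantifier is non-greedy, it stops expanding at the earliest point where the rest of the pattern can succeed.
`re.split` interleaves the captured-group text with the surrounding fragments.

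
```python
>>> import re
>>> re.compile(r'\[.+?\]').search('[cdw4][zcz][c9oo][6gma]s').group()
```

The match spans [0:6] → '[cdw4]'.

'[cdw4]'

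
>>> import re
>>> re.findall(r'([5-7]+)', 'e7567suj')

['7567']

Pattern: one or more of a character in [5-7] (captured).
Scanning left to right: at [1:5] match '7567', group 1 = '7567'.
With a single group, `findall` returns only what that group captured — 1 item.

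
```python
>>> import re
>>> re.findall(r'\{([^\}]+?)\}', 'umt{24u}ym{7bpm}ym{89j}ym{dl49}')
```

['24u', '7bpm', '89j', 'dl49']

Walking the string: at [3:8] match '{24u}', group 1 = '24u'; at [10:16] match '{7bpm}', group 1 = '7bpm'; at [18:23] match '{89j}', group 1 = '89j'; at [25:31] match '{dl49}', group 1 = 'dl49'.
`findall` collects group 1 from each match (4 total).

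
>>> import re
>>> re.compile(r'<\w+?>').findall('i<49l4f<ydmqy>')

['<ydmqy>']

Walking the string: at [7:14] → '<ydmqy>'.
With no groups in the pattern, `findall` gives back each whole match — 1 here.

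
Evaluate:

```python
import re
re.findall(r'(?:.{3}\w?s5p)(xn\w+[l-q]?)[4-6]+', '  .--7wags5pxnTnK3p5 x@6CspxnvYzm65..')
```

['xnTnK3p']

Pattern: exactly 3 of any character, then optionally a word character, then the literal 's5p' (non-capturing group); then the literal 'xn', then one or more of a word character, then optionally a character in [l-q] (captured); then one or more of a character in [4-6].
Walking the string: at [5:20] match '7wags5pxnTnK3p5', group 1 = 'xnTnK3p'.
One capturing group, so `findall` returns just the captured substring from the one match — 1 in all.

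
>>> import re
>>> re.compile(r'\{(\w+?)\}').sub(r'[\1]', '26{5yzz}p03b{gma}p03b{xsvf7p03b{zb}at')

Matches: at [2:8] → '{5yzz}'; at [12:17] → '{gma}'; at [31:35] → '{zb}'.
The replacement refers to a captured group, so each match is rewritten using its own captured text.

'26[5yzz]p03b[gma]p03b{xsvf7p03b[zb]at'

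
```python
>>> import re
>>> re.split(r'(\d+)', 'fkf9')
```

['fkf', '9', '']

The group in the pattern means `split` returns the separators' captures alongside the pieces.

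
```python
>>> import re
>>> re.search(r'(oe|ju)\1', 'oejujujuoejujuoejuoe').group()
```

'juju'

After group 1 captures some text, `\1` only succeeds where that same text appears again.
`re.search` tries every starting position until one works.
The match spans [2:6] → 'juju'.
Captured: group 1 = 'ju'.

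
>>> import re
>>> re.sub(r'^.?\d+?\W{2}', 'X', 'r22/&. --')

`sub` substitutes 'X' at each match site.

'X. --'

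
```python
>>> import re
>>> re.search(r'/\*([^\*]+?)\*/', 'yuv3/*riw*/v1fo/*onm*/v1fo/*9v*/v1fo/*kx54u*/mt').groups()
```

The match spans [4:11] → '/*riw*/'.
Captured: group 1 = 'riw'.

('riw',)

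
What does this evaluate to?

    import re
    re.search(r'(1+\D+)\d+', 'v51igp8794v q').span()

The pattern matches one or more of the literal '1', then one or more of a non-digit (captured); then one or more of a digit.
`re.search` scans for the first position where the pattern succeeds.
The match spans [2:10] → '1igp8794'.
Captured: group 1 = '1igp'.

(2, 10)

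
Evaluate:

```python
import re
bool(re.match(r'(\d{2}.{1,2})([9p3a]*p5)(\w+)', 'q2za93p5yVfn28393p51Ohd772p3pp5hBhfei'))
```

False

`re.match` only tries the pattern at the start of the string.
Here the pattern fails at index 0, so the call returns None, and `bool(None)` is False.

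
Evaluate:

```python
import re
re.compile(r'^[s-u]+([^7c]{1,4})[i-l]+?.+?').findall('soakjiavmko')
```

The pattern matches anchored at the start of the string; then one or more of a character in [s-u]; then 1 to 4 of any character except [7c] (captured); then one or more of a character in [i-l] (lazy), then one or more of any character (lazy).
One capturing group, so `findall` returns just the captured substring from the one match — 1 in all.

['oakj']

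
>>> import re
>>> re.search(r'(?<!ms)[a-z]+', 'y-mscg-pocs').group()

Because the assertion is negative and zero-width, positions next to the forbidden text are skipped.
`re.search` tries every starting position until one works.
The match spans [0:1] → 'y'.

'y'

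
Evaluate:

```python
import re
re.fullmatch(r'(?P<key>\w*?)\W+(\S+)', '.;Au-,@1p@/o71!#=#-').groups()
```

The pattern matches zero or more of a word character (lazy) (captured as 'key'); then one or more of a non-word character; then one or more of a non-whitespace character (captured).
`fullmatch` succeeds only if the pattern covers the string from start to end.
The match spans [0:19] → '.;Au-,@1p@/o71!#=#-'.
Captured: group 1 = '', group 2 = 'Au-,@1p@/o71!#=#-'.

('', 'Au-,@1p@/o71!#=#-')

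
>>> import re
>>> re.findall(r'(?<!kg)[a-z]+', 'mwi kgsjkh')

['mwi', 'kgsjkh']

`(?!…)`/`(?<!…)` only lets a position through if the neighbouring text does NOT match; no characters are consumed.
`findall` yields the raw match text (2 of them) because the pattern has no groups.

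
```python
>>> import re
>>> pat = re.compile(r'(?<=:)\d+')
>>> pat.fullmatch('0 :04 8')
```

None

`re.fullmatch` requires the pattern to consume the entire string.
Here there's no way to consume every character, so the call returns None.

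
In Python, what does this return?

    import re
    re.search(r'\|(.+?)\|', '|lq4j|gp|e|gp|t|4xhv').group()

The match spans [0:6] → '|lq4j|'.

'|lq4j|'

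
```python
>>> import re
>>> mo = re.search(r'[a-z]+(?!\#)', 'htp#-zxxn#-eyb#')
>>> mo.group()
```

'ht'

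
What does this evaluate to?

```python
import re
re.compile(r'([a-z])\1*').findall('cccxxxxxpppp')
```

['c', 'x', 'p']

A backreference is literal: `\1` must see the identical characters the first group matched.
Walking the string: at [0:3] match 'ccc', group 1 = 'c'; at [3:8] match 'xxxxx', group 1 = 'x'; at [8:12] match 'pppp', group 1 = 'p'.
With a single group, `findall` returns only what that group captured — 3 items.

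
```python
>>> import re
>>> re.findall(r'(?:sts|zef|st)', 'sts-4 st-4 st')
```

Alternation tries branches left to right and keeps the first one that lets the overall match succeed at that position.
Scanning left to right: at [0:3] → 'sts'; at [6:8] → 'st'; at [11:13] → 'st'.
`findall` yields the raw match text (3 of them) because the pattern has no groups.

['sts', 'st', 'st']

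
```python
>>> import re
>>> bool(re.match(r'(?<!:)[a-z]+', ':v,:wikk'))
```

The negative lookahead/lookbehind blocks any match where the forbidden context is present.
With `match`, the pattern is implicitly anchored at the beginning.
Here the string doesn't start with a match, so the call returns None, and `bool(None)` is False.

False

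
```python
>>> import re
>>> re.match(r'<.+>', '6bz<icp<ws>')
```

`re.match` won't scan ahead — the pattern has to work from the very first character.
Here the string doesn't start with a match, so the call returns None.

None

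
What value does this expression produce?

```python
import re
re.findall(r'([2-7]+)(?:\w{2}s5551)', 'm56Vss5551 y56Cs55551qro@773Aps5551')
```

The pattern matches one or more of a character in [2-7] (captured); then exactly 2 of a word character, then the literal 's55', then the literal '51' (non-capturing group).
Scanning left to right: at [1:10] match '56Vss5551', group 1 = '56'; at [25:35] match '773Aps5551', group 1 = '773'.
One capturing group, so `findall` returns just the captured substring from each match — 2 in all.

['56', '773']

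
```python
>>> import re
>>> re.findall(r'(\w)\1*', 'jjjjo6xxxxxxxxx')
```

['j', 'o', '6', 'x']

A backreference is literal: `\1` must see the identical characters the first group matched.
Because there's exactly one group, `findall` drops the full match and keeps group 1 from each hit.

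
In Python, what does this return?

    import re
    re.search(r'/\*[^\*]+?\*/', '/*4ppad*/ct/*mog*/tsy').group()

'/*4ppad*/'

`search` walks the string left to right and returns the first match it finds.
The match spans [0:9] → '/*4ppad*/'.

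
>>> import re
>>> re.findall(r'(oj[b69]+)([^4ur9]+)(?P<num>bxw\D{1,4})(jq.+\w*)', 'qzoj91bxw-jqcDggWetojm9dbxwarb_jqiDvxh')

The pattern matches the literal 'oj', then one or more of one of [b69] (captured); then one or more of any character except [4ur9] (captured); then the literal 'bxw', then 1 to 4 of a non-digit (captured as 'num'); then the literal 'jq', then one or more of any character, then zero or more of a word character (captured).
Scanning left to right: at [2:38] match 'oj91bxw-jqcDggWetojm9dbxwarb_jqiDvxh', groups = ('oj9', '1', 'bxw-', 'jqcDggWetojm9dbxwarb_jqiDvxh').
Multiple groups make `findall` return tuples — one 4-tuple for the one match.

[('oj9', '1', 'bxw-', 'jqcDggWetojm9dbxwarb_jqiDvxh')]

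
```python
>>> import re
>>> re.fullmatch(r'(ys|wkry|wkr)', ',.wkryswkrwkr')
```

None

For `fullmatch`, every character of the input must be accounted for by the pattern.
Here the string isn't matched end-to-end, so the call returns None.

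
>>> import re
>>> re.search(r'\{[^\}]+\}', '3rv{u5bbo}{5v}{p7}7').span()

(3, 10)

`re.search` scans for the first position where the pattern succeeds.
The match spans [3:10] → '{u5bbo}'.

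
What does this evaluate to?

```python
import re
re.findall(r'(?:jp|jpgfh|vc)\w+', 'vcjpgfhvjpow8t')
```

Walking the string: at [0:14] → 'vcjpgfhvjpow8t'.
No capturing groups, so `findall` returns the 1 full match string.

['vcjpgfhvjpow8t']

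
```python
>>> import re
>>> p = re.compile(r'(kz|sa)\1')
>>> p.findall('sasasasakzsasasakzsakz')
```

`\1` has to match the exact text group 1 already captured.
Walking the string: at [0:4] match 'sasa', group 1 = 'sa'; at [4:8] match 'sasa', group 1 = 'sa'; at [10:14] match 'sasa', group 1 = 'sa'.
`findall` collects group 1 from each match (3 total).

['sa', 'sa', 'sa']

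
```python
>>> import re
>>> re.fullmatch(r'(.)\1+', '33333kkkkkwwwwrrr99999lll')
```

None

The backreference `\1` re-matches whatever the first group consumed, character for character.
`fullmatch` succeeds only if the pattern covers the string from start to end.
Here there's no way to consume every character, so the call returns None.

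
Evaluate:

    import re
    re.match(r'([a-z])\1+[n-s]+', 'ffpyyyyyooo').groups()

('f',)

After group 1 captures some text, `\1` only succeeds where that same text appears again.
`re.match` only tries the pattern at the start of the string.
The match spans [0:3] → 'ffp'.
Captured: group 1 = 'f'.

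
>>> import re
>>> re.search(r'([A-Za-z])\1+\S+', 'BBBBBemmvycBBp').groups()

('B',)

The backreference `\1` re-matches whatever the first group consumed, character for character.
Unlike `match`, `search` isn't anchored — it looks for the pattern anywhere in the string.
The match spans [0:14] → 'BBBBBemmvycBBp'.
Captured: group 1 = 'B'.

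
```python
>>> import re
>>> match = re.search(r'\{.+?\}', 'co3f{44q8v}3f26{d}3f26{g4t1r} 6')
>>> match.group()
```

'{44q8v}'

The `?` after the quantifier makes it lazy — it takes as little as possible before letting the rest of the pattern try.
`re.search` scans for the first position where the pattern succeeds.
The match spans [4:11] → '{44q8v}'.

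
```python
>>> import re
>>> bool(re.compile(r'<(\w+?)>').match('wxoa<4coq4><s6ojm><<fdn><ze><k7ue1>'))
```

`re.match` won't scan ahead — the pattern has to work from the very first character.
Here the pattern fails at index 0, so the call returns None, and `bool(None)` is False.

False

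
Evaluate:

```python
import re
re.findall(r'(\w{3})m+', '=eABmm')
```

This matches exactly 3 of a word character (captured); then one or more of a literal 'm'.
Walking the string: at [1:6] match 'eABmm', group 1 = 'eAB'.
Because there's exactly one group, `findall` drops the full match and keeps group 1 from the one hit.

['eAB']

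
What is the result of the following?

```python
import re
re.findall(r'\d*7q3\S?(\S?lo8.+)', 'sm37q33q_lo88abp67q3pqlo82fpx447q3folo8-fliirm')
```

['qlo82fpx447q3folo8-fliirm']

`findall` collects group 1 from the one match (1 total).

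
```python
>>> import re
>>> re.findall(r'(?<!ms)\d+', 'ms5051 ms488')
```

['051', '88']

The negative lookahead/lookbehind blocks any match where the forbidden context is present.
Since nothing is captured, `findall` lists the 2 matched substrings directly.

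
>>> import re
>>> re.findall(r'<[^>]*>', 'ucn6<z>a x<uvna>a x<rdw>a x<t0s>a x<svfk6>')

['<z>', '<uvna>', '<rdw>', '<t0s>', '<svfk6>']

With no groups in the pattern, `findall` gives back each whole match — 5 here.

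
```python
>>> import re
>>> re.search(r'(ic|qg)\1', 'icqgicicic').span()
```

(4, 8)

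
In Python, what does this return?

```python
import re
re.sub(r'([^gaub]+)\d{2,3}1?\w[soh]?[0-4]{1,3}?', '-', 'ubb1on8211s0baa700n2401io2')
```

The pattern matches one or more of any character except [gaub] (captured); then 2 to 3 of a digit, then optionally the literal '1'; then a word character, then optionally one of [soh], then 1 to 3 of a character in [0-4] (lazy).
Matches: at [3:12] → '1on8211s0'; at [15:26] → '700n2401io2'.
Every occurrence is swapped for '-'.

'ubb-baa-'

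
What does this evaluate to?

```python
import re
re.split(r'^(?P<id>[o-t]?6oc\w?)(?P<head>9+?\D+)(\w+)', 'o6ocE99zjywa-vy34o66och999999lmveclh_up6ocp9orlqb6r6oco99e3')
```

['', 'o6ocE', '99zjywa-vy', '34o66och999999lmveclh_up6ocp9orlqb6r6oco99e3', '']

With a capturing group present, the delimiter's captured portion is kept in the result list.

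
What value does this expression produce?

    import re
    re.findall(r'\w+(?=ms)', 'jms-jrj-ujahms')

Lookahead/lookbehind check context without consuming it, so the matched span excludes the asserted characters.
Scanning left to right: at [0:1] → 'j'; at [8:12] → 'ujah'.
No capturing groups, so `findall` returns the 2 full match strings.

['j', 'ujah']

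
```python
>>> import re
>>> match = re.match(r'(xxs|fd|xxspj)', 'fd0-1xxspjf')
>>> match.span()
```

(0, 2)

`re.match` only tries the pattern at the start of the string.
The match spans [0:2] → 'fd'.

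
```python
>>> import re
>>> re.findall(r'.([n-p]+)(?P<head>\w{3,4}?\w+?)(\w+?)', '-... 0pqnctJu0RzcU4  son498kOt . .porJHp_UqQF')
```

Because the quantifier is non-greedy, it stops expanding at the earliest point where the rest of the pattern can succeed.
With 3 capturing groups, `findall` returns a 3-tuple per match.

[('p', 'qnct', 'J'), ('on', '498k', 'O'), ('po', 'rJHp', '_')]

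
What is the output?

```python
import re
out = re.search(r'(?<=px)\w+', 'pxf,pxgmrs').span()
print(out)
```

(2, 3)

The positive lookaround only admits positions where the adjacent text matches; those characters stay outside the span.
The match spans [2:3] → 'f'.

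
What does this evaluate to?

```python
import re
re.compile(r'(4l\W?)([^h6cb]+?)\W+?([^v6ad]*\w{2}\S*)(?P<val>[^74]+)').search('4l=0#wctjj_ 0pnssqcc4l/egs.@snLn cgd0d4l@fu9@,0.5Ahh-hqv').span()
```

(0, 56)

The pattern matches the literal '4l', then optionally a non-word character (captured); then one or more of any character except [h6cb] (lazy) (captured); then one or more of a non-word character (lazy); then zero or more of any character except [v6ad], then exactly 2 of a word character, then zero or more of a non-whitespace character (captured); then one or more of any character except [74] (captured as 'val').
`re.search` tries every starting position until one works.
The match spans [0:56] → '4l=0#wctjj_ 0pnssqcc4l/egs.@snLn cgd0d4l@fu9@,0.5Ahh-hqv'.
Captured: group 1 = '4l=', group 2 = '0', group 3 = 'wctjj_ 0pnssqcc4l/egs.@snLn cgd0d4l@fu9@,0.5Ahh-hq', group 4 = 'v'.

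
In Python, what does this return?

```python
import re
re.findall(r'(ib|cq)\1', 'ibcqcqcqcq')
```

['cq', 'cq']

`\1` is not a pattern — it's the concrete string captured by group 1, re-applied verbatim.
With a single group, `findall` returns only what that group captured — 2 items.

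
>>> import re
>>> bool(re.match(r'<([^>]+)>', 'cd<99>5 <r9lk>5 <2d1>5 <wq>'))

`re.match` only tries the pattern at the start of the string.
Here position 0 doesn't satisfy it, so the call returns None, and `bool(None)` is False.

False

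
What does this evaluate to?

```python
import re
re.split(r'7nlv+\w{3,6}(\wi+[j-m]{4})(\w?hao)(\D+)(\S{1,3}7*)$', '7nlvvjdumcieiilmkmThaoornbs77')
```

['', 'eiilmkm', 'Thao', 'ornbs', '77', '']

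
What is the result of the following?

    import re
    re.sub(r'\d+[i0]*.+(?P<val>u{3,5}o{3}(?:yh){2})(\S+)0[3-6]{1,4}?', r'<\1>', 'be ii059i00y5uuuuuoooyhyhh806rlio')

'be ii<uuuoooyhyh>rlio'

The pattern matches one or more of a digit, then zero or more of one of [i0]; then one or more of any character; then 3 to 5 of the literal 'u', then exactly 3 of a literal 'o', then the literal 'yh' repeated 2 times (captured as 'val'); then one or more of a non-whitespace character (captured); then the literal '0', then 1 to 4 of a character in [3-6] (lazy).
Matches: at [5:29] → '059i00y5uuuuuoooyhyhh806'.
Each match is replaced using the text its own group 1 captured.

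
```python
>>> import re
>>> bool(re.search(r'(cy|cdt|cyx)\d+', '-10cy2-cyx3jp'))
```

True

The match spans [3:6] → 'cy2'.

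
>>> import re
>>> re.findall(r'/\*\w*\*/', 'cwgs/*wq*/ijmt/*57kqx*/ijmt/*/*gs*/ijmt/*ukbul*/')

Walking the string: at [4:10] → '/*wq*/'; at [14:23] → '/*57kqx*/'; at [29:35] → '/*gs*/'; at [39:48] → '/*ukbul*/'.
With no groups in the pattern, `findall` gives back each whole match — 4 here.

['/*wq*/', '/*57kqx*/', '/*gs*/', '/*ukbul*/']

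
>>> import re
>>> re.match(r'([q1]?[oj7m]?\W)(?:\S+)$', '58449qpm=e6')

None

`re.match` won't scan ahead — the pattern has to work from the very first character.
Here position 0 doesn't satisfy it, so the call returns None.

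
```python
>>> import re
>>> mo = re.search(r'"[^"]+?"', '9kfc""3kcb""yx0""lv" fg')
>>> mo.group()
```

'"3kcb"'

`search` walks the string left to right and returns the first match it finds.
The match spans [5:11] → '"3kcb"'.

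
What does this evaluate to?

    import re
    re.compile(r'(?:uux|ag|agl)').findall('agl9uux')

The regex engine tests alternatives in the order written; an earlier branch that matches wins even if a later one would match more.
Scanning left to right: at [0:2] → 'ag'; at [4:7] → 'uux'.
With no groups in the pattern, `findall` gives back each whole match — 2 here.

['ag', 'uux']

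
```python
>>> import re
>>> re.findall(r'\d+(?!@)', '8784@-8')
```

['878', '8']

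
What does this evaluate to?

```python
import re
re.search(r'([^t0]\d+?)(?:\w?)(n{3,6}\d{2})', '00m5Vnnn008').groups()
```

Pattern: any character except [t0], then one or more of a digit (lazy) (captured); then optionally a word character (non-capturing group); then 3 to 6 of a literal 'n', then exactly 2 of a digit (captured).
`re.search` tries every starting position until one works.
The match spans [2:10] → 'm5Vnnn00'.
Captured: group 1 = 'm5', group 2 = 'nnn00'.

('m5', 'nnn00')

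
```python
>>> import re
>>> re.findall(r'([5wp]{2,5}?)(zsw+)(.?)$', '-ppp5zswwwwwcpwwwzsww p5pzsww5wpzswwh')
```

[('ww5wp', 'zsww', 'h')]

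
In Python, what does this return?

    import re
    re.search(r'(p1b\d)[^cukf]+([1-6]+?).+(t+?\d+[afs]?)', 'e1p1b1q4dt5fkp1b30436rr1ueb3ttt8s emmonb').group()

'p1b1q4dt5fkp1b30436rr1ueb3ttt8s'

This matches the literal 'p1b', then a digit (captured); then one or more of any character except [cukf]; then one or more of a character in [1-6] (lazy) (captured); then one or more of any character; then one or more of a literal 't' (lazy), then one or more of a digit, then optionally one of [afs] (captured).
The match spans [2:33] → 'p1b1q4dt5fkp1b30436rr1ueb3ttt8s'.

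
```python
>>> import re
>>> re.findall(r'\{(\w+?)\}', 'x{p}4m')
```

Walking the string: at [1:4] match '{p}', group 1 = 'p'.
Because there's exactly one group, `findall` drops the full match and keeps group 1 from the one hit.

['p']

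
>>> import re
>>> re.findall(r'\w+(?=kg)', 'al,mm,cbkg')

The `(?=…)`/`(?<=…)` assertion just peeks at neighbouring text; it doesn't advance the match position.
With no groups in the pattern, `findall` gives back each whole match — 1 here.

['cb']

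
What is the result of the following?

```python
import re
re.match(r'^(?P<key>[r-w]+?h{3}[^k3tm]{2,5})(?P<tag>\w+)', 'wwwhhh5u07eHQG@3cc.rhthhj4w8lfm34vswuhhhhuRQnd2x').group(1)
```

'wwwhhh5u07e'

The pattern matches anchored at the start of the string; then one or more of a character in [r-w] (lazy), then exactly 3 of a literal 'h', then 2 to 5 of any character except [k3tm] (captured as 'key'); then one or more of a word character (captured as 'tag').
`re.match` won't scan ahead — the pattern has to work from the very first character.
The match spans [0:14] → 'wwwhhh5u07eHQG'.
Captured: group 1 = 'wwwhhh5u07e', group 2 = 'HQG'.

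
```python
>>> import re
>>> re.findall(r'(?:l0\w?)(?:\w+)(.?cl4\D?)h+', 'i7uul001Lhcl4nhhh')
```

['cl4n']

One capturing group, so `findall` returns just the captured substring from the one match — 1 in all.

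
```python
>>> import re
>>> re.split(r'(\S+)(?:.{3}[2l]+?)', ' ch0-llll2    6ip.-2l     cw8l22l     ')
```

[' ', 'ch0-l', '    ', '6ip', '     ', 'cw8', '     ']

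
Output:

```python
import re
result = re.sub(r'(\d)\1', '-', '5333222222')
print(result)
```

A backreference is literal: `\1` must see the identical characters the first group matched.
Matches: at [1:3] → '33'; at [4:6] → '22'; at [6:8] → '22'; at [8:10] → '22'.
Every occurrence is swapped for '-'.

5-3---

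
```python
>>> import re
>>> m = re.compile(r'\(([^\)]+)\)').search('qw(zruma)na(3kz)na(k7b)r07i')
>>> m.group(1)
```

Unlike `match`, `search` isn't anchored — it looks for the pattern anywhere in the string.
The match spans [2:9] → '(zruma)'.
Captured: group 1 = 'zruma'.

'zruma'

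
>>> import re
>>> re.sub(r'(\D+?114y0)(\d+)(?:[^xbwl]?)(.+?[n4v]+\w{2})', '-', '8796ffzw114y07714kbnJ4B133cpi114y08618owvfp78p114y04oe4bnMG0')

This matches one or more of a non-digit (lazy), then the literal '11', then the literal '4y0' (captured); then one or more of a digit (captured); then optionally any character except [xbwl] (non-capturing group); then one or more of any character (lazy), then one or more of one of [n4v], then exactly 2 of a word character (captured).
Each match is replaced by '-'.

'8796-B133-78-MG0'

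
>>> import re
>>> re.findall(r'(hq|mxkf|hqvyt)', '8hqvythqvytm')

['hq', 'hq']

Alternation isn't longest-match — the leftmost alternative that fits at this position is chosen.
Scanning left to right: at [1:3] match 'hq', group 1 = 'hq'; at [6:8] match 'hq', group 1 = 'hq'.
With a single group, `findall` returns only what that group captured — 2 items.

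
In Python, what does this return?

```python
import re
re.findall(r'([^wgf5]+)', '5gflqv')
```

This matches one or more of any character except [wgf5] (captured).
Because there's exactly one group, `findall` drops the full match and keeps group 1 from the one hit.

['lqv']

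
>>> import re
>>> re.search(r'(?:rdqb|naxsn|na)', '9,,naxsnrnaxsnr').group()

The regex engine tests alternatives in the order written; an earlier branch that matches wins even if a later one would match more.
`re.search` scans for the first position where the pattern succeeds.
The match spans [3:8] → 'naxsn'.

'naxsn'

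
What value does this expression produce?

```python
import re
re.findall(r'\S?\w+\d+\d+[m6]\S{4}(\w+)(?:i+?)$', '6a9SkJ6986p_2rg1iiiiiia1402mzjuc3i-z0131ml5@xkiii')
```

['kii']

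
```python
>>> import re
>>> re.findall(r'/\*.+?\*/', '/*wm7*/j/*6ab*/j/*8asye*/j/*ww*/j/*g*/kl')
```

Walking the string: at [0:7] → '/*wm7*/'; at [8:15] → '/*6ab*/'; at [16:25] → '/*8asye*/'; at [26:32] → '/*ww*/'; at [33:38] → '/*g*/'.
`findall` yields the raw match text (5 of them) because the pattern has no groups.

['/*wm7*/', '/*6ab*/', '/*8asye*/', '/*ww*/', '/*g*/']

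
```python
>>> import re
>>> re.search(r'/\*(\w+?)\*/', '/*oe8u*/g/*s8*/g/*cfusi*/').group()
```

'/*oe8u*/'

Unlike `match`, `search` isn't anchored — it looks for the pattern anywhere in the string.
The match spans [0:8] → '/*oe8u*/'.
Captured: group 1 = 'oe8u'.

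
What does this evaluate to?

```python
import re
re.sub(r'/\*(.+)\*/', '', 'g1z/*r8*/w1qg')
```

'g1zw1qg'

Matches: at [3:9] → '/*r8*/'.
Every occurrence is swapped for ''.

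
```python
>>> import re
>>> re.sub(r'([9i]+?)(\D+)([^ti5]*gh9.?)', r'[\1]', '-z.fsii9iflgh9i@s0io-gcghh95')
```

'-z.fs[ii9]@s0io-gcghh95'

Because the quantifier is non-greedy, it stops expanding at the earliest point where the rest of the pattern can succeed.
The replacement refers to a captured group, so each match is rewritten using its own captured text.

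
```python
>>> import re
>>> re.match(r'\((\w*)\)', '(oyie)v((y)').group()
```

'(oyie)'

`match` is anchored at position 0; if the pattern doesn't fit there, it returns None.
The match spans [0:6] → '(oyie)'.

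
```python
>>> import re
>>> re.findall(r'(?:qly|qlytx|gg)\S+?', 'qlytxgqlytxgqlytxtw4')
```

Branches in `(...|...)` are attempted left-to-right; the first branch that allows the whole pattern to succeed is taken.
Since nothing is captured, `findall` lists the 3 matched substrings directly.

['qlyt', 'qlyt', 'qlyt']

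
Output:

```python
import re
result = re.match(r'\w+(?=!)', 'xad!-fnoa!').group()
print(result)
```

`match` is anchored at position 0; if the pattern doesn't fit there, it returns None.
The match spans [0:3] → 'xad'.

xad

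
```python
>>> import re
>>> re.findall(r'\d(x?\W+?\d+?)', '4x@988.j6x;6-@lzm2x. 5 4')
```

This matches a digit; then optionally a literal 'x', then one or more of a non-word character (lazy), then one or more of a digit (lazy) (captured).
Scanning left to right: at [0:4] match '4x@9', group 1 = 'x@9'; at [8:12] match '6x;6', group 1 = 'x;6'; at [17:22] match '2x. 5', group 1 = 'x. 5'.
`findall` collects group 1 from each match (3 total).

['x@9', 'x;6', 'x. 5']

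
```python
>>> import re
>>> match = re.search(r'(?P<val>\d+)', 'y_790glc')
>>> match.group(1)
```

'790'

The pattern matches one or more of a digit (captured as 'val').
`re.search` tries every starting position until one works.
The match spans [2:5] → '790'.
Captured: group 1 = '790'.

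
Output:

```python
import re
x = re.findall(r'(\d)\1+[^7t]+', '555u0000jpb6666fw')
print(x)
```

['5']

`\1` has to match the exact text group 1 already captured.
One capturing group, so `findall` returns just the captured substring from the one match — 1 in all.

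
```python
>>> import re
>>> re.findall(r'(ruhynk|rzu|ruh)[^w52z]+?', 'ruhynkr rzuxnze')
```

Branches in `(...|...)` are attempted left-to-right; the first branch that allows the whole pattern to succeed is taken.
With a single group, `findall` returns only what that group captured — 2 items.

['ruhynk', 'rzu']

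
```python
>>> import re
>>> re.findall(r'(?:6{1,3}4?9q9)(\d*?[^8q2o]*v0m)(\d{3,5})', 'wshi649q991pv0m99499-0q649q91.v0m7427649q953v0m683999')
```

[('91pv0m', '99499'), ('1.v0m', '74276')]

Multiple groups make `findall` return tuples — one 2-tuple for each match.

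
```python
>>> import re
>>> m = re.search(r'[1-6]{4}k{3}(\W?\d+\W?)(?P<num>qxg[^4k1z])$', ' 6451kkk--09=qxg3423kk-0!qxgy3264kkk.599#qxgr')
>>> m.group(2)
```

'qxgr'

The pattern matches exactly 4 of a character in [1-6], then exactly 3 of the literal 'k'; then optionally a non-word character, then one or more of a digit, then optionally a non-word character (captured); then the literal 'qxg', then any character except [4k1z] (captured as 'num'); then anchored at the end.
Unlike `match`, `search` isn't anchored — it looks for the pattern anywhere in the string.
The match spans [29:45] → '3264kkk.599#qxgr'.
Captured: group 1 = '.599#', group 2 = 'qxgr'.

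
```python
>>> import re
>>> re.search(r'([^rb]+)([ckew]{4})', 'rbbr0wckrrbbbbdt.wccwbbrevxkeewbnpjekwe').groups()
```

('dt.', 'wccw')

Pattern: one or more of any character except [rb] (captured); then exactly 4 of one of [ckew] (captured).
`re.search` scans for the first position where the pattern succeeds.
The match spans [14:21] → 'dt.wccw'.
Captured: group 1 = 'dt.', group 2 = 'wccw'.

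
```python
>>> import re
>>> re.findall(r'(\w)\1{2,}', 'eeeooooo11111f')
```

['e', 'o', '1']

`\1` is not a pattern — it's the concrete string captured by group 1, re-applied verbatim.
Matches: at [0:3] match 'eee', group 1 = 'e'; at [3:8] match 'ooooo', group 1 = 'o'; at [8:13] match '11111', group 1 = '1'.
With a single group, `findall` returns only what that group captured — 3 items.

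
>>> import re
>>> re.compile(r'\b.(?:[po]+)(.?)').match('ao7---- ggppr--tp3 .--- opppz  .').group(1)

Pattern: a word boundary (`\b`, zero-width); then any character; then one or more of one of [po] (non-capturing group); then optionally any character (captured).
`re.match` won't scan ahead — the pattern has to work from the very first character.
The match spans [0:3] → 'ao7'.
Captured: group 1 = '7'.

'7'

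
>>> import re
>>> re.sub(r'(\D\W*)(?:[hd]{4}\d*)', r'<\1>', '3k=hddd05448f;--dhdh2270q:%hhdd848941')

'3<k=><f;--><q:%>'

This matches a non-digit, then zero or more of a non-word character (captured); then exactly 4 of one of [hd], then zero or more of a digit (non-capturing group).
Matches: at [1:12] → 'k=hddd05448'; at [12:24] → 'f;--dhdh2270'; at [24:37] → 'q:%hhdd848941'.
The replacement refers to a captured group, so each match is rewritten using its own captured text.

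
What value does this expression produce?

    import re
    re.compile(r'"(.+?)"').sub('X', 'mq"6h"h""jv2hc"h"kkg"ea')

'mqXhXhXea'

Matches: at [2:6] → '"6h"'; at [7:15] → '""jv2hc"'; at [16:21] → '"kkg"'.
Every occurrence is swapped for 'X'.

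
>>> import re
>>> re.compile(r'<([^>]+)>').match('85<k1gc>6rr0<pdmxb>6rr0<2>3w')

None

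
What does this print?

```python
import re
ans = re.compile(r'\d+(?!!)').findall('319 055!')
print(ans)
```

['319', '05']

Because the assertion is negative and zero-width, positions next to the forbidden text are skipped.
Walking the string: at [0:3] → '319'; at [4:6] → '05'.
With no groups in the pattern, `findall` gives back each whole match — 2 here.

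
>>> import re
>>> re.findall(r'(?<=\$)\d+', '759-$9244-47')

['9244']

The `(?=…)`/`(?<=…)` assertion just peeks at neighbouring text; it doesn't advance the match position.
Walking the string: at [5:9] → '9244'.
No capturing groups, so `findall` returns the 1 full match string.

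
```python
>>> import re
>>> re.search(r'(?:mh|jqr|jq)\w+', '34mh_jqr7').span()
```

The match spans [2:9] → 'mh_jqr7'.

(2, 9)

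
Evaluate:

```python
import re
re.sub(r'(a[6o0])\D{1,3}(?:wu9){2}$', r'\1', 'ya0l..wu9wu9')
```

Pattern: the literal 'a', then one of [6o0] (captured); then 1 to 3 of a non-digit, then the literal 'wu9' repeated 2 times; then anchored at the end.
Each match is replaced using the text its own group 1 captured.

'ya0'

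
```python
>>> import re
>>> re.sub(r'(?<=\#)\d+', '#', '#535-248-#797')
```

'##-248-##'

The lookaround is zero-width — it requires the adjacent text to match without consuming it, so the asserted text isn't part of the match.
Matches: at [1:4] → '535'; at [10:13] → '797'.
Every occurrence is swapped for '#'.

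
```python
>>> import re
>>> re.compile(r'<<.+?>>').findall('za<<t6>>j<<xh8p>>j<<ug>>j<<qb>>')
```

['<<t6>>', '<<xh8p>>', '<<ug>>', '<<qb>>']

Because the quantifier is non-greedy, it stops expanding at the earliest point where the rest of the pattern can succeed.
Matches: at [2:8] → '<<t6>>'; at [9:17] → '<<xh8p>>'; at [18:24] → '<<ug>>'; at [25:31] → '<<qb>>'.
With no groups in the pattern, `findall` gives back each whole match — 4 here.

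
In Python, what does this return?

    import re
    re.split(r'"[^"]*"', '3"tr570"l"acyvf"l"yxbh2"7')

Matches to split on: at [1:8] → '"tr570"'; at [9:16] → '"acyvf"'; at [17:24] → '"yxbh2"'.
The string is cut at each match, leaving 4 pieces.

['3', 'l', 'l', '7']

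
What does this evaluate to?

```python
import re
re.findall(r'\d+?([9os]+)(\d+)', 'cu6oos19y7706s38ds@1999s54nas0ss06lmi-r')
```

[('oos', '19'), ('s', '38'), ('999s', '54'), ('ss', '06')]

With the lazy modifier that quantifier settles for the fewest repetitions that let the rest of the pattern succeed (the atoms after it are unaffected and can still be greedy).
With 2 capturing groups, `findall` returns a 2-tuple per match.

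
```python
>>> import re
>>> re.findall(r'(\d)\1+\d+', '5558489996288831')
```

`\1` is not a pattern — it's the concrete string captured by group 1, re-applied verbatim.
Because there's exactly one group, `findall` drops the full match and keeps group 1 from the one hit.

['5']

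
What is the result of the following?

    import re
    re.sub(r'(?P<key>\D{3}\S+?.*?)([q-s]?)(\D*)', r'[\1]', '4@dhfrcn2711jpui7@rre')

'4[@dhf]2711[jpui]7[@rre]'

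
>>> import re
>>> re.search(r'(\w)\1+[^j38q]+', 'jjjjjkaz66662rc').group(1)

'j'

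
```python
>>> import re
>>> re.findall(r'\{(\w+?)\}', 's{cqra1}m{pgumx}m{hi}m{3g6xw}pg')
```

With a single group, `findall` returns only what that group captured — 4 items.

['cqra1', 'pgumx', 'hi', '3g6xw']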